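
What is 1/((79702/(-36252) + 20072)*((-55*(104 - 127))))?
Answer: 18126/460188304565 ≈ 3.9388e-8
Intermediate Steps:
1/((79702/(-36252) + 20072)*((-55*(104 - 127)))) = 1/((79702*(-1/36252) + 20072)*((-55*(-23)))) = 1/((-39851/18126 + 20072)*1265) = (1/1265)/(363785221/18126) = (18126/363785221)*(1/1265) = 18126/460188304565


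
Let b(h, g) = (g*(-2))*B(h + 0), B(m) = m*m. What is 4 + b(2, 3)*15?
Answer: -356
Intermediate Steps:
B(m) = m²
b(h, g) = -2*g*h² (b(h, g) = (g*(-2))*(h + 0)² = (-2*g)*h² = -2*g*h²)
4 + b(2, 3)*15 = 4 - 2*3*2²*15 = 4 - 2*3*4*15 = 4 - 24*15 = 4 - 360 = -356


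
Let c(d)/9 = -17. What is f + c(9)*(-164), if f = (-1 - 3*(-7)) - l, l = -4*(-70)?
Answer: 24832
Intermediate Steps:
c(d) = -153 (c(d) = 9*(-17) = -153)
l = 280
f = -260 (f = (-1 - 3*(-7)) - 1*280 = (-1 + 21) - 280 = 20 - 280 = -260)
f + c(9)*(-164) = -260 - 153*(-164) = -260 + 25092 = 24832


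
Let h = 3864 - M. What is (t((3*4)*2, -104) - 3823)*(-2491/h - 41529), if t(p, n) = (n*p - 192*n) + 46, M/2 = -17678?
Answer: -84173597673/148 ≈ -5.6874e+8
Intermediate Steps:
M = -35356 (M = 2*(-17678) = -35356)
t(p, n) = 46 - 192*n + n*p (t(p, n) = (-192*n + n*p) + 46 = 46 - 192*n + n*p)
h = 39220 (h = 3864 - 1*(-35356) = 3864 + 35356 = 39220)
(t((3*4)*2, -104) - 3823)*(-2491/h - 41529) = ((46 - 192*(-104) - 104*3*4*2) - 3823)*(-2491/39220 - 41529) = ((46 + 19968 - 1248*2) - 3823)*(-2491*1/39220 - 41529) = ((46 + 19968 - 104*24) - 3823)*(-47/740 - 41529) = ((46 + 19968 - 2496) - 3823)*(-30731507/740) = (17518 - 3823)*(-30731507/740) = 13695*(-30731507/740) = -84173597673/148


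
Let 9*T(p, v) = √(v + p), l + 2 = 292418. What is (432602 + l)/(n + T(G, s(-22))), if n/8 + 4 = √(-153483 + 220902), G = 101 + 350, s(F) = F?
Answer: 6525162/(-288 + √429 + 216*√7491) ≈ 354.10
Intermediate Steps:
G = 451
l = 292416 (l = -2 + 292418 = 292416)
T(p, v) = √(p + v)/9 (T(p, v) = √(v + p)/9 = √(p + v)/9)
n = -32 + 24*√7491 (n = -32 + 8*√(-153483 + 220902) = -32 + 8*√67419 = -32 + 8*(3*√7491) = -32 + 24*√7491 ≈ 2045.2)
(432602 + l)/(n + T(G, s(-22))) = (432602 + 292416)/((-32 + 24*√7491) + √(451 - 22)/9) = 725018/((-32 + 24*√7491) + √429/9) = 725018/(-32 + 24*√7491 + √429/9)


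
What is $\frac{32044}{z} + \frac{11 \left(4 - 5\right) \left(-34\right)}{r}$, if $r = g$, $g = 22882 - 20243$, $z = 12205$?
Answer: $\frac{89128786}{32208995} \approx 2.7672$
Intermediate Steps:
$g = 2639$ ($g = 22882 - 20243 = 2639$)
$r = 2639$
$\frac{32044}{z} + \frac{11 \left(4 - 5\right) \left(-34\right)}{r} = \frac{32044}{12205} + \frac{11 \left(4 - 5\right) \left(-34\right)}{2639} = 32044 \cdot \frac{1}{12205} + 11 \left(4 - 5\right) \left(-34\right) \frac{1}{2639} = \frac{32044}{12205} + 11 \left(-1\right) \left(-34\right) \frac{1}{2639} = \frac{32044}{12205} + \left(-11\right) \left(-34\right) \frac{1}{2639} = \frac{32044}{12205} + 374 \cdot \frac{1}{2639} = \frac{32044}{12205} + \frac{374}{2639} = \frac{89128786}{32208995}$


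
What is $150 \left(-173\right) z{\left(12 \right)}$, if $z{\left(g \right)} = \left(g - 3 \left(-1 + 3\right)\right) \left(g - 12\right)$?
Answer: $0$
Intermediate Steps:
$z{\left(g \right)} = \left(-12 + g\right) \left(-6 + g\right)$ ($z{\left(g \right)} = \left(g - 6\right) \left(-12 + g\right) = \left(-6 + g\right) \left(-12 + g\right) = \left(-12 + g\right) \left(-6 + g\right)$)
$150 \left(-173\right) z{\left(12 \right)} = 150 \left(-173\right) \left(72 + 12^{2} - 216\right) = - 25950 \left(72 + 144 - 216\right) = \left(-25950\right) 0 = 0$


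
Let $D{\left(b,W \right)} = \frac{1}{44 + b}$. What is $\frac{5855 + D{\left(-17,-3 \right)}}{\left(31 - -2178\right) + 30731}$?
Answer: $\frac{79043}{444690} \approx 0.17775$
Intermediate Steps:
$\frac{5855 + D{\left(-17,-3 \right)}}{\left(31 - -2178\right) + 30731} = \frac{5855 + \frac{1}{44 - 17}}{\left(31 - -2178\right) + 30731} = \frac{5855 + \frac{1}{27}}{\left(31 + 2178\right) + 30731} = \frac{5855 + \frac{1}{27}}{2209 + 30731} = \frac{158086}{27 \cdot 32940} = \frac{158086}{27} \cdot \frac{1}{32940} = \frac{79043}{444690}$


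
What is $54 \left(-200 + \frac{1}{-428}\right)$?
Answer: $- \frac{2311227}{214} \approx -10800.0$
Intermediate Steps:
$54 \left(-200 + \frac{1}{-428}\right) = 54 \left(-200 - \frac{1}{428}\right) = 54 \left(- \frac{85601}{428}\right) = - \frac{2311227}{214}$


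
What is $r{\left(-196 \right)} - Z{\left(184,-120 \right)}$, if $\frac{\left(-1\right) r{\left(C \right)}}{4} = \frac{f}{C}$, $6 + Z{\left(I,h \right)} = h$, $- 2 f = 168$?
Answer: $\frac{870}{7} \approx 124.29$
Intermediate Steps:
$f = -84$ ($f = \left(- \frac{1}{2}\right) 168 = -84$)
$Z{\left(I,h \right)} = -6 + h$
$r{\left(C \right)} = \frac{336}{C}$ ($r{\left(C \right)} = - 4 \left(- \frac{84}{C}\right) = \frac{336}{C}$)
$r{\left(-196 \right)} - Z{\left(184,-120 \right)} = \frac{336}{-196} - \left(-6 - 120\right) = 336 \left(- \frac{1}{196}\right) - -126 = - \frac{12}{7} + 126 = \frac{870}{7}$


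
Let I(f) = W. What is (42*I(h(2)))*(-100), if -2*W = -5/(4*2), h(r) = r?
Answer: -2625/2 ≈ -1312.5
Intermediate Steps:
W = 5/16 (W = -(-5)/(2*(4*2)) = -(-5)/(2*8) = -½*(-5/8) = 5/16 ≈ 0.31250)
I(f) = 5/16
(42*I(h(2)))*(-100) = (42*(5/16))*(-100) = (105/8)*(-100) = -2625/2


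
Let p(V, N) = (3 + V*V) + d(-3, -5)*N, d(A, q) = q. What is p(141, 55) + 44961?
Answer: 64570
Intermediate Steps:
p(V, N) = 3 + V² - 5*N (p(V, N) = (3 + V*V) - 5*N = (3 + V²) - 5*N = 3 + V² - 5*N)
p(141, 55) + 44961 = (3 + 141² - 5*55) + 44961 = (3 + 19881 - 275) + 44961 = 19609 + 44961 = 64570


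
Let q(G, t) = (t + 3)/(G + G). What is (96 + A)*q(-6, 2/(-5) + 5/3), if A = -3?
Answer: -496/15 ≈ -33.067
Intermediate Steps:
q(G, t) = (3 + t)/(2*G) (q(G, t) = (3 + t)/((2*G)) = (3 + t)*(1/(2*G)) = (3 + t)/(2*G))
(96 + A)*q(-6, 2/(-5) + 5/3) = (96 - 3)*((1/2)*(3 + (2/(-5) + 5/3))/(-6)) = 93*((1/2)*(-1/6)*(3 + (2*(-1/5) + 5*(1/3)))) = 93*((1/2)*(-1/6)*(3 + (-2/5 + 5/3))) = 93*((1/2)*(-1/6)*(3 + 19/15)) = 93*((1/2)*(-1/6)*(64/15)) = 93*(-16/45) = -496/15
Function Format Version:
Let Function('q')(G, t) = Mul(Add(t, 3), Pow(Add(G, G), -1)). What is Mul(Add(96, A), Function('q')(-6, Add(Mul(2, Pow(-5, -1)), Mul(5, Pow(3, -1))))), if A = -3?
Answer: Rational(-496, 15) ≈ -33.067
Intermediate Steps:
Function('q')(G, t) = Mul(Rational(1, 2), Pow(G, -1), Add(3, t)) (Function('q')(G, t) = Mul(Add(3, t), Pow(Mul(2, G), -1)) = Mul(Add(3, t), Mul(Rational(1, 2), Pow(G, -1))) = Mul(Rational(1, 2), Pow(G, -1), Add(3, t)))
Mul(Add(96, A), Function('q')(-6, Add(Mul(2, Pow(-5, -1)), Mul(5, Pow(3, -1))))) = Mul(Add(96, -3), Mul(Rational(1, 2), Pow(-6, -1), Add(3, Add(Mul(2, Pow(-5, -1)), Mul(5, Pow(3, -1)))))) = Mul(93, Mul(Rational(1, 2), Rational(-1, 6), Add(3, Add(Mul(2, Rational(-1, 5)), Mul(5, Rational(1, 3)))))) = Mul(93, Mul(Rational(1, 2), Rational(-1, 6), Add(3, Add(Rational(-2, 5), Rational(5, 3))))) = Mul(93, Mul(Rational(1, 2), Rational(-1, 6), Add(3, Rational(19, 15)))) = Mul(93, Mul(Rational(1, 2), Rational(-1, 6), Rational(64, 15))) = Mul(93, Rational(-16, 45)) = Rational(-496, 15)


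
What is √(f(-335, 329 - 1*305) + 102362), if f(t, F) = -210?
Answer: 226*√2 ≈ 319.61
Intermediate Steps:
√(f(-335, 329 - 1*305) + 102362) = √(-210 + 102362) = √102152 = 226*√2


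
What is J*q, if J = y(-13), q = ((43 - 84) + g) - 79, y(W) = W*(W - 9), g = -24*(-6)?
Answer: 6864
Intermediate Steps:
g = 144
y(W) = W*(-9 + W)
q = 24 (q = ((43 - 84) + 144) - 79 = (-41 + 144) - 79 = 103 - 79 = 24)
J = 286 (J = -13*(-9 - 13) = -13*(-22) = 286)
J*q = 286*24 = 6864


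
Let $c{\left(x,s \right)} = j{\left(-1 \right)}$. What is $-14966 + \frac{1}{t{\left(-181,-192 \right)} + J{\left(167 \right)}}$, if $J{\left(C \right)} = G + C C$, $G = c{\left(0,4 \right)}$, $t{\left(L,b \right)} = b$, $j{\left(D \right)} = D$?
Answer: $- \frac{414498335}{27696} \approx -14966.0$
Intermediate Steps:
$c{\left(x,s \right)} = -1$
$G = -1$
$J{\left(C \right)} = -1 + C^{2}$ ($J{\left(C \right)} = -1 + C C = -1 + C^{2}$)
$-14966 + \frac{1}{t{\left(-181,-192 \right)} + J{\left(167 \right)}} = -14966 + \frac{1}{-192 - \left(1 - 167^{2}\right)} = -14966 + \frac{1}{-192 + \left(-1 + 27889\right)} = -14966 + \frac{1}{-192 + 27888} = -14966 + \frac{1}{27696} = - \frac{414498335}{27696}$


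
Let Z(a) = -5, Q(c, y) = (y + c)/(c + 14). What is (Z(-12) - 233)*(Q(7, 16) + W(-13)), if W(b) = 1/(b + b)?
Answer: -9809/39 ≈ -251.51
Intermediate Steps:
W(b) = 1/(2*b)
Q(c, y) = (c + y)/(14 + c)
(Z(-12) - 233)*(Q(7, 16) + W(-13)) = (-5 - 233)*((7 + 16)/(14 + 7) + (½)/(-13)) = -238*(23/21 + (½)*(-1/13)) = -238*((1/21)*23 - 1/26) = -238*(23/21 - 1/26) = -238*577/546 = -9809/39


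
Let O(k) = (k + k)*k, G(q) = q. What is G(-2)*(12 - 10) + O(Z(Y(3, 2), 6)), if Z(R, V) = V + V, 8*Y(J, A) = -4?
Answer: 284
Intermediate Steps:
Y(J, A) = -1/2 (Y(J, A) = (1/8)*(-4) = -1/2)
Z(R, V) = 2*V
O(k) = 2*k**2 (O(k) = (2*k)*k = 2*k**2)
G(-2)*(12 - 10) + O(Z(Y(3, 2), 6)) = -2*(12 - 10) + 2*(2*6)**2 = -2*2 + 2*12**2 = -4 + 2*144 = -4 + 288 = 284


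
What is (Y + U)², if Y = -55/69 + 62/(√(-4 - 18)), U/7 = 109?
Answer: 30415952462/52371 - 3260704*I*√22/759 ≈ 5.8078e+5 - 20150.0*I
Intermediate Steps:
U = 763 (U = 7*109 = 763)
Y = -55/69 - 31*I*√22/11 (Y = -55*1/69 + 62/(√(-22)) = -55/69 + 62/((I*√22)) = -55/69 + 62*(-I*√22/22) = -55/69 - 31*I*√22/11 ≈ -0.7971 - 13.218*I)
(Y + U)² = ((-55/69 - 31*I*√22/11) + 763)² = (52592/69 - 31*I*√22/11)²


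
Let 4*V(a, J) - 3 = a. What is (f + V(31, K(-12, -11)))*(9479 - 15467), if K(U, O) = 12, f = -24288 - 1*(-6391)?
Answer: 107116338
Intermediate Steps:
f = -17897 (f = -24288 + 6391 = -17897)
V(a, J) = 3/4 + a/4
(f + V(31, K(-12, -11)))*(9479 - 15467) = (-17897 + (3/4 + (1/4)*31))*(9479 - 15467) = (-17897 + (3/4 + 31/4))*(-5988) = (-17897 + 17/2)*(-5988) = -35777/2*(-5988) = 107116338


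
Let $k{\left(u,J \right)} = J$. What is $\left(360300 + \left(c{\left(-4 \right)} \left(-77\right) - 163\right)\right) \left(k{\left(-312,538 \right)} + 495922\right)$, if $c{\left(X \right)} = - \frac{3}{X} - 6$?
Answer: $178994308975$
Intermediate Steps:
$c{\left(X \right)} = -6 - \frac{3}{X}$
$\left(360300 + \left(c{\left(-4 \right)} \left(-77\right) - 163\right)\right) \left(k{\left(-312,538 \right)} + 495922\right) = \left(360300 - \left(163 - \left(-6 - \frac{3}{-4}\right) \left(-77\right)\right)\right) \left(538 + 495922\right) = \left(360300 - \left(163 - \left(-6 - - \frac{3}{4}\right) \left(-77\right)\right)\right) 496460 = \left(360300 - \left(163 - \left(-6 + \frac{3}{4}\right) \left(-77\right)\right)\right) 496460 = \left(360300 - - \frac{965}{4}\right) 496460 = \left(360300 + \left(\frac{1617}{4} - 163\right)\right) 496460 = \left(360300 + \frac{965}{4}\right) 496460 = \frac{1442165}{4} \cdot 496460 = 178994308975$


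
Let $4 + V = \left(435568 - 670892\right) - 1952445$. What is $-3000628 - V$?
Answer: $-812855$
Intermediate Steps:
$V = -2187773$ ($V = -4 + \left(\left(435568 - 670892\right) - 1952445\right) = -4 - 2187769 = -2187773$)
$-3000628 - V = -3000628 - -2187773 = -3000628 + 2187773 = -812855$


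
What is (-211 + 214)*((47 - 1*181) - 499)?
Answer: -1899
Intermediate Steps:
(-211 + 214)*((47 - 1*181) - 499) = 3*((47 - 181) - 499) = 3*(-134 - 499) = 3*(-633) = -1899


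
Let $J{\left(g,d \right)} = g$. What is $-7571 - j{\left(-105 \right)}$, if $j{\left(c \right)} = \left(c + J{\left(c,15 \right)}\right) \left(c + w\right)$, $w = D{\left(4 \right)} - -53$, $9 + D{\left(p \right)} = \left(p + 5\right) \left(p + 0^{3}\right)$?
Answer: $-12821$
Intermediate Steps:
$D{\left(p \right)} = -9 + p \left(5 + p\right)$ ($D{\left(p \right)} = -9 + \left(p + 5\right) \left(p + 0^{3}\right) = -9 + \left(5 + p\right) \left(p + 0\right) = -9 + \left(5 + p\right) p = -9 + p \left(5 + p\right)$)
$w = 80$ ($w = \left(-9 + 4^{2} + 5 \cdot 4\right) - -53 = \left(-9 + 16 + 20\right) + 53 = 27 + 53 = 80$)
$j{\left(c \right)} = 2 c \left(80 + c\right)$ ($j{\left(c \right)} = \left(c + c\right) \left(c + 80\right) = 2 c \left(80 + c\right)$)
$-7571 - j{\left(-105 \right)} = -7571 - 2 \left(-105\right) \left(80 - 105\right) = -7571 - 2 \left(-105\right) \left(-25\right) = -7571 - 5250 = -12821$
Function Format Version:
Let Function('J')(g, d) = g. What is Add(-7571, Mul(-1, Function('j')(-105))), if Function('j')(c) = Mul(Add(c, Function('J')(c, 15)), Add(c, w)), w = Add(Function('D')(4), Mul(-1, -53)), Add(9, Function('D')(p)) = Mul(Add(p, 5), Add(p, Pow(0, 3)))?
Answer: -12821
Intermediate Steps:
Function('D')(p) = Add(-9, Mul(p, Add(5, p))) (Function('D')(p) = Add(-9, Mul(Add(p, 5), Add(p, Pow(0, 3)))) = Add(-9, Mul(Add(5, p), Add(p, 0))) = Add(-9, Mul(Add(5, p), p)) = Add(-9, Mul(p, Add(5, p))))
w = 80 (w = Add(Add(-9, Pow(4, 2), Mul(5, 4)), Mul(-1, -53)) = Add(Add(-9, 16, 20), 53) = Add(27, 53) = 80)
Function('j')(c) = Mul(2, c, Add(80, c)) (Function('j')(c) = Mul(Add(c, c), Add(c, 80)) = Mul(Mul(2, c), Add(80, c)) = Mul(2, c, Add(80, c)))
Add(-7571, Mul(-1, Function('j')(-105))) = Add(-7571, Mul(-1, Mul(2, -105, Add(80, -105)))) = Add(-7571, Mul(-1, Mul(2, -105, -25))) = Add(-7571, Mul(-1, 5250)) = Add(-7571, -5250) = -12821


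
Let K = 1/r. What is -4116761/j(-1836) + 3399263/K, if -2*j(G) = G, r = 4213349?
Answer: 13147854286003705/918 ≈ 1.4322e+13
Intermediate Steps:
j(G) = -G/2
K = 1/4213349 ≈ 2.3734e-7
-4116761/j(-1836) + 3399263/K = -4116761/((-½*(-1836))) + 3399263/(1/4213349) = -4116761/918 + 3399263*4213349 = -4116761*1/918 + 14322281361787 = -4116761/918 + 14322281361787 = 13147854286003705/918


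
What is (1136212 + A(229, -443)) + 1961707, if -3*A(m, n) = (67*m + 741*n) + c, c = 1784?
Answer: 3201631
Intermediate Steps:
A(m, n) = -1784/3 - 247*n - 67*m/3 (A(m, n) = -((67*m + 741*n) + 1784)/3 = -(1784 + 67*m + 741*n)/3 = -1784/3 - 247*n - 67*m/3)
(1136212 + A(229, -443)) + 1961707 = (1136212 + (-1784/3 - 247*(-443) - 67/3*229)) + 1961707 = (1136212 + (-1784/3 + 109421 - 15343/3)) + 1961707 = (1136212 + 103712) + 1961707 = 1239924 + 1961707 = 3201631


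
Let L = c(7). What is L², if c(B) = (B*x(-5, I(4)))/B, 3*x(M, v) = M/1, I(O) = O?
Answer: 25/9 ≈ 2.7778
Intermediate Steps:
x(M, v) = M/3 (x(M, v) = (M/1)/3 = (M*1)/3 = M/3)
c(B) = -5/3 (c(B) = (B*((⅓)*(-5)))/B = (B*(-5/3))/B = (-5*B/3)/B = -5/3)
L = -5/3 ≈ -1.6667
L² = (-5/3)² = 25/9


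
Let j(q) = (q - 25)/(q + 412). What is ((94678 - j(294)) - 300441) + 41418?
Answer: -116027839/706 ≈ -1.6435e+5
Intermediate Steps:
j(q) = (-25 + q)/(412 + q)
((94678 - j(294)) - 300441) + 41418 = ((94678 - (-25 + 294)/(412 + 294)) - 300441) + 41418 = ((94678 - 269/706) - 300441) + 41418 = (66842399/706 - 300441) + 41418 = -145268947/706 + 41418 = -116027839/706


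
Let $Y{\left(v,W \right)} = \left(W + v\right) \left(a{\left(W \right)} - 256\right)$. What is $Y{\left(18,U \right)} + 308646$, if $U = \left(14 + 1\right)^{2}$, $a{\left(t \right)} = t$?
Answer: $301113$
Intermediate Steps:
$U = 225$ ($U = 15^{2} = 225$)
$Y{\left(v,W \right)} = \left(-256 + W\right) \left(W + v\right)$ ($Y{\left(v,W \right)} = \left(W + v\right) \left(W - 256\right) = \left(W + v\right) \left(-256 + W\right) = \left(-256 + W\right) \left(W + v\right)$)
$Y{\left(18,U \right)} + 308646 = \left(225^{2} - 57600 - 4608 + 225 \cdot 18\right) + 308646 = \left(50625 - 57600 - 4608 + 4050\right) + 308646 = -7533 + 308646 = 301113$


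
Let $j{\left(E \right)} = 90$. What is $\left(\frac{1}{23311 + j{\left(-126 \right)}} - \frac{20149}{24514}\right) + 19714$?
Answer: $\frac{1615500899023}{81950302} \approx 19713.0$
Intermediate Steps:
$\left(\frac{1}{23311 + j{\left(-126 \right)}} - \frac{20149}{24514}\right) + 19714 = \left(\frac{1}{23311 + 90} - \frac{20149}{24514}\right) + 19714 = \left(\frac{1}{23401} - \frac{20149}{24514}\right) + 19714 = - \frac{67354605}{81950302} + 19714 = \frac{1615500899023}{81950302}$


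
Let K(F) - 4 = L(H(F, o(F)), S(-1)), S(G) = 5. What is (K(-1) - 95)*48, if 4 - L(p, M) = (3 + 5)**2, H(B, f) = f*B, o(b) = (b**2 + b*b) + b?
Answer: -7248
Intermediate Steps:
o(b) = b + 2*b**2 (o(b) = (b**2 + b**2) + b = 2*b**2 + b = b + 2*b**2)
H(B, f) = B*f
L(p, M) = -60 (L(p, M) = 4 - (3 + 5)**2 = 4 - 1*8**2 = 4 - 1*64 = 4 - 64 = -60)
K(F) = -56 (K(F) = 4 - 60 = -56)
(K(-1) - 95)*48 = (-56 - 95)*48 = -151*48 = -7248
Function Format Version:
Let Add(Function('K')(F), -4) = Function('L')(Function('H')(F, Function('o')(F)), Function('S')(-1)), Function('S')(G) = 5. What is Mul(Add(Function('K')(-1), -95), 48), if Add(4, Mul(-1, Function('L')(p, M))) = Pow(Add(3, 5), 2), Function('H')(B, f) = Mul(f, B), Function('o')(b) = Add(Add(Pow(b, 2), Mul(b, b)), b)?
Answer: -7248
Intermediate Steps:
Function('o')(b) = Add(b, Mul(2, Pow(b, 2))) (Function('o')(b) = Add(Add(Pow(b, 2), Pow(b, 2)), b) = Add(Mul(2, Pow(b, 2)), b) = Add(b, Mul(2, Pow(b, 2))))
Function('H')(B, f) = Mul(B, f)
Function('L')(p, M) = -60 (Function('L')(p, M) = Add(4, Mul(-1, Pow(Add(3, 5), 2))) = Add(4, Mul(-1, Pow(8, 2))) = Add(4, Mul(-1, 64)) = Add(4, -64) = -60)
Function('K')(F) = -56 (Function('K')(F) = Add(4, -60) = -56)
Mul(Add(Function('K')(-1), -95), 48) = Mul(Add(-56, -95), 48) = Mul(-151, 48) = -7248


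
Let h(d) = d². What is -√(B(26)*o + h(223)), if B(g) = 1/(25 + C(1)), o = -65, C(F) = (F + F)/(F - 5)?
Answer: -√2436591/7 ≈ -222.99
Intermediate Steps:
C(F) = 2*F/(-5 + F) (C(F) = (2*F)/(-5 + F) = 2*F/(-5 + F))
B(g) = 2/49 (B(g) = 1/(25 + 2*1/(-5 + 1)) = 1/(25 + 2*1/(-4)) = 1/(25 + 2*1*(-¼)) = 1/(25 - ½) = 1/(49/2) = 2/49)
-√(B(26)*o + h(223)) = -√((2/49)*(-65) + 223²) = -√(-130/49 + 49729) = -√(2436591/49) = -√2436591/7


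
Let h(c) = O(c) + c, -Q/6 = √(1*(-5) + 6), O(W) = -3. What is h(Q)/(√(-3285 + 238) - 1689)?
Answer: 15201/2855768 + 9*I*√3047/2855768 ≈ 0.0053229 + 0.00017396*I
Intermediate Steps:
Q = -6 (Q = -6*√(1*(-5) + 6) = -6*√(-5 + 6) = -6*√1 = -6*1 = -6)
h(c) = -3 + c
h(Q)/(√(-3285 + 238) - 1689) = (-3 - 6)/(√(-3285 + 238) - 1689) = -9/(√(-3047) - 1689) = -9/(I*√3047 - 1689) = -9/(-1689 + I*√3047)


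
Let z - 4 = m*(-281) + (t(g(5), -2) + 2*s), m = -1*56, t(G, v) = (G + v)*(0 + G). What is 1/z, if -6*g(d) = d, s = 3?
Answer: 36/566941 ≈ 6.3499e-5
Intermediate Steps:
g(d) = -d/6
t(G, v) = G*(G + v) (t(G, v) = (G + v)*G = G*(G + v))
m = -56
z = 566941/36 (z = 4 + (-56*(-281) + ((-⅙*5)*(-⅙*5 - 2) + 2*3)) = 4 + (15736 + (-5*(-⅚ - 2)/6 + 6)) = 4 + (15736 + (-⅚*(-17/6) + 6)) = 4 + (15736 + (85/36 + 6)) = 4 + (15736 + 301/36) = 4 + 566797/36 = 566941/36 ≈ 15748.)
1/z = 1/(566941/36) = 36/566941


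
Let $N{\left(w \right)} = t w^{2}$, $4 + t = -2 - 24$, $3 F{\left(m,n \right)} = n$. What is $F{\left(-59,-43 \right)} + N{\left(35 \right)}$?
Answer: $- \frac{110293}{3} \approx -36764.0$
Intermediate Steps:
$F{\left(m,n \right)} = \frac{n}{3}$
$t = -30$ ($t = -4 - 26 = -30$)
$N{\left(w \right)} = - 30 w^{2}$
$F{\left(-59,-43 \right)} + N{\left(35 \right)} = \frac{1}{3} \left(-43\right) - 30 \cdot 35^{2} = - \frac{43}{3} - 36750 = - \frac{110293}{3}$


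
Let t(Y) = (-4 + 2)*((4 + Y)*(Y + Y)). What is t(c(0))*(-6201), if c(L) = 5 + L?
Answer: 1116180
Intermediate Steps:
t(Y) = -4*Y*(4 + Y) (t(Y) = -2*(4 + Y)*2*Y = -4*Y*(4 + Y))
t(c(0))*(-6201) = -4*(5 + 0)*(4 + (5 + 0))*(-6201) = -4*5*(4 + 5)*(-6201) = -4*5*9*(-6201) = -180*(-6201) = 1116180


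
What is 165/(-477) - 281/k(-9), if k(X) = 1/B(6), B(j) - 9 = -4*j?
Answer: 670130/159 ≈ 4214.7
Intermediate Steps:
B(j) = 9 - 4*j
k(X) = -1/15 (k(X) = 1/(9 - 4*6) = 1/(9 - 24) = 1/(-15) = -1/15)
165/(-477) - 281/k(-9) = 165/(-477) - 281/(-1/15) = 165*(-1/477) - 281*(-15) = -55/159 + 4215 = 670130/159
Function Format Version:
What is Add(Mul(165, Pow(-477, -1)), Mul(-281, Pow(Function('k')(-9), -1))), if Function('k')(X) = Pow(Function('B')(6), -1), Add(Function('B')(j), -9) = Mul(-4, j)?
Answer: Rational(670130, 159) ≈ 4214.7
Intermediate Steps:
Function('B')(j) = Add(9, Mul(-4, j))
Function('k')(X) = Rational(-1, 15) (Function('k')(X) = Pow(Add(9, Mul(-4, 6)), -1) = Pow(Add(9, -24), -1) = Pow(-15, -1) = Rational(-1, 15))
Add(Mul(165, Pow(-477, -1)), Mul(-281, Pow(Function('k')(-9), -1))) = Add(Mul(165, Pow(-477, -1)), Mul(-281, Pow(Rational(-1, 15), -1))) = Add(Mul(165, Rational(-1, 477)), Mul(-281, -15)) = Add(Rational(-55, 159), 4215) = Rational(670130, 159)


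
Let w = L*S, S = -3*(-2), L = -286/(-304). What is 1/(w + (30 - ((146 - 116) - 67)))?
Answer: 76/5521 ≈ 0.013766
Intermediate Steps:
L = 143/152 (L = -286*(-1/304) = 143/152 ≈ 0.94079)
S = 6
w = 429/76 (w = (143/152)*6 = 429/76 ≈ 5.6447)
1/(w + (30 - ((146 - 116) - 67))) = 1/(429/76 + (30 - ((146 - 116) - 67))) = 1/(429/76 + (30 - (30 - 67))) = 1/(429/76 + (30 - 1*(-37))) = 1/(429/76 + (30 + 37)) = 1/(429/76 + 67) = 1/(5521/76) = 76/5521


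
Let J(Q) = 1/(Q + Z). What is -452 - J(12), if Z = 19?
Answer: -14013/31 ≈ -452.03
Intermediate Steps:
J(Q) = 1/(19 + Q) (J(Q) = 1/(Q + 19) = 1/(19 + Q))
-452 - J(12) = -452 - 1/(19 + 12) = -452 - 1/31 = -14013/31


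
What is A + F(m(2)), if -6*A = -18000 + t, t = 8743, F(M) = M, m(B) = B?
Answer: 9269/6 ≈ 1544.8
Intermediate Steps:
A = 9257/6 (A = -(-18000 + 8743)/6 = -⅙*(-9257) = 9257/6 ≈ 1542.8)
A + F(m(2)) = 9257/6 + 2 = 9269/6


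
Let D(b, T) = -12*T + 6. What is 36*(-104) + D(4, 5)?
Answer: -3798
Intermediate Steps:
D(b, T) = 6 - 12*T
36*(-104) + D(4, 5) = 36*(-104) + (6 - 12*5) = -3744 + (6 - 60) = -3744 - 54 = -3798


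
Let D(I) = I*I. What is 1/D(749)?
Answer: 1/561001 ≈ 1.7825e-6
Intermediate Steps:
D(I) = I²
1/D(749) = 1/(749²) = 1/561001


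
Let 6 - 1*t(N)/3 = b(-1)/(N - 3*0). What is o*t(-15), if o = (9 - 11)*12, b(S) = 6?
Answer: -2304/5 ≈ -460.80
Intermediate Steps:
o = -24 (o = -2*12 = -24)
t(N) = 18 - 18/N (t(N) = 18 - 18/(N - 3*0) = 18 - 18/(N + 0) = 18 - 18/N)
o*t(-15) = -24*(18 - 18/(-15)) = -24*(18 - 18*(-1/15)) = -24*(18 + 6/5) = -24*96/5 = -2304/5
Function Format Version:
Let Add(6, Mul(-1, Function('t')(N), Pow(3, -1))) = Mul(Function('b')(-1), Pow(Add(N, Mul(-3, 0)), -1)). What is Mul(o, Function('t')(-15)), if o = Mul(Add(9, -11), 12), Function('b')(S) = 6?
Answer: Rational(-2304, 5) ≈ -460.80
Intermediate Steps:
o = -24 (o = Mul(-2, 12) = -24)
Function('t')(N) = Add(18, Mul(-18, Pow(N, -1))) (Function('t')(N) = Add(18, Mul(-3, Mul(6, Pow(Add(N, Mul(-3, 0)), -1)))) = Add(18, Mul(-3, Mul(6, Pow(Add(N, 0), -1)))) = Add(18, Mul(-3, Mul(6, Pow(N, -1)))) = Add(18, Mul(-18, Pow(N, -1))))
Mul(o, Function('t')(-15)) = Mul(-24, Add(18, Mul(-18, Pow(-15, -1)))) = Mul(-24, Add(18, Mul(-18, Rational(-1, 15)))) = Mul(-24, Add(18, Rational(6, 5))) = Mul(-24, Rational(96, 5)) = Rational(-2304, 5)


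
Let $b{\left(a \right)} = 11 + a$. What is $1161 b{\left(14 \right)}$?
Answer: $29025$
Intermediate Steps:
$1161 b{\left(14 \right)} = 1161 \left(11 + 14\right) = 1161 \cdot 25 = 29025$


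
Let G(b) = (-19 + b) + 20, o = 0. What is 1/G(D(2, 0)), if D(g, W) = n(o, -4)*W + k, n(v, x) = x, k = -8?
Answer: -⅐ ≈ -0.14286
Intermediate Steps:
D(g, W) = -8 - 4*W (D(g, W) = -4*W - 8 = -8 - 4*W)
G(b) = 1 + b
1/G(D(2, 0)) = 1/(1 + (-8 - 4*0)) = 1/(1 + (-8 + 0)) = 1/(1 - 8) = 1/(-7) = -⅐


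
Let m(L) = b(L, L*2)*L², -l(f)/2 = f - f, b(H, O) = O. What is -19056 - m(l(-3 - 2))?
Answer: -19056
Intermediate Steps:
l(f) = 0 (l(f) = -2*(f - f) = -2*0 = 0)
m(L) = 2*L³ (m(L) = (L*2)*L² = (2*L)*L² = 2*L³)
-19056 - m(l(-3 - 2)) = -19056 - 2*0³ = -19056 - 2*0 = -19056 - 1*0 = -19056 + 0 = -19056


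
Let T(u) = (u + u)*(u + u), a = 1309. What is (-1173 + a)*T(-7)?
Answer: 26656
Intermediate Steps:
T(u) = 4*u² (T(u) = (2*u)*(2*u) = 4*u²)
(-1173 + a)*T(-7) = (-1173 + 1309)*(4*(-7)²) = 136*(4*49) = 136*196 = 26656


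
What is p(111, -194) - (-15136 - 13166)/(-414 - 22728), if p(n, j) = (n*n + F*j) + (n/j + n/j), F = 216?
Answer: -11068743883/374129 ≈ -29585.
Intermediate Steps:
p(n, j) = n**2 + 216*j + 2*n/j (p(n, j) = (n*n + 216*j) + (n/j + n/j) = (n**2 + 216*j) + 2*n/j = n**2 + 216*j + 2*n/j)
p(111, -194) - (-15136 - 13166)/(-414 - 22728) = (111**2 + 216*(-194) + 2*111/(-194)) - (-15136 - 13166)/(-414 - 22728) = (12321 - 41904 + 2*111*(-1/194)) - (-28302)/(-23142) = (12321 - 41904 - 111/97) - (-28302)*(-1)/23142 = -2869662/97 - 1*4717/3857 = -2869662/97 - 4717/3857 = -11068743883/374129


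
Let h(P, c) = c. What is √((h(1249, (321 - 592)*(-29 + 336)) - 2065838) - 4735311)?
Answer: I*√6884346 ≈ 2623.8*I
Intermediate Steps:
√((h(1249, (321 - 592)*(-29 + 336)) - 2065838) - 4735311) = √(((321 - 592)*(-29 + 336) - 2065838) - 4735311) = √((-271*307 - 2065838) - 4735311) = √((-83197 - 2065838) - 4735311) = √(-2149035 - 4735311) = √(-6884346) = I*√6884346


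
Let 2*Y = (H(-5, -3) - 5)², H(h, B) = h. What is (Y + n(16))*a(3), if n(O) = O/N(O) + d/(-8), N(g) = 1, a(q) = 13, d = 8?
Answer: 845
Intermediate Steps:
n(O) = -1 + O (n(O) = O/1 + 8/(-8) = O*1 + 8*(-⅛) = O - 1 = -1 + O)
Y = 50 (Y = (-5 - 5)²/2 = (½)*(-10)² = (½)*100 = 50)
(Y + n(16))*a(3) = (50 + (-1 + 16))*13 = (50 + 15)*13 = 65*13 = 845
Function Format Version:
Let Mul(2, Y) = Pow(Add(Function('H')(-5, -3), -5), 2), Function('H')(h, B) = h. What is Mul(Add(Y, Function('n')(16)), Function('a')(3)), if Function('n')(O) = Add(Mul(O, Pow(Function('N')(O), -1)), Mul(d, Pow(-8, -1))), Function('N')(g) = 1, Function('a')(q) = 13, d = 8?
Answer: 845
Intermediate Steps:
Function('n')(O) = Add(-1, O) (Function('n')(O) = Add(Mul(O, Pow(1, -1)), Mul(8, Pow(-8, -1))) = Add(Mul(O, 1), Mul(8, Rational(-1, 8))) = Add(O, -1) = Add(-1, O))
Y = 50 (Y = Mul(Rational(1, 2), Pow(Add(-5, -5), 2)) = Mul(Rational(1, 2), Pow(-10, 2)) = Mul(Rational(1, 2), 100) = 50)
Mul(Add(Y, Function('n')(16)), Function('a')(3)) = Mul(Add(50, Add(-1, 16)), 13) = Mul(Add(50, 15), 13) = Mul(65, 13) = 845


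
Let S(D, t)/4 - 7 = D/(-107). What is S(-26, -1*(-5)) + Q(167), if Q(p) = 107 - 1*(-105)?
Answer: 25784/107 ≈ 240.97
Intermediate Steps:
Q(p) = 212 (Q(p) = 107 + 105 = 212)
S(D, t) = 28 - 4*D/107 (S(D, t) = 28 + 4*(D/(-107)) = 28 + 4*(D*(-1/107)) = 28 + 4*(-D/107) = 28 - 4*D/107)
S(-26, -1*(-5)) + Q(167) = (28 - 4/107*(-26)) + 212 = (28 + 104/107) + 212 = 3100/107 + 212 = 25784/107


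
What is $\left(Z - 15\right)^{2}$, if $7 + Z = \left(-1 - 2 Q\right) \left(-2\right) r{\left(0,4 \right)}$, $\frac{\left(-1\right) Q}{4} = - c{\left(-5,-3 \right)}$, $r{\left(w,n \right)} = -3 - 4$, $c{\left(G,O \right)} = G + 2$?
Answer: $90000$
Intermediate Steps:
$c{\left(G,O \right)} = 2 + G$
$r{\left(w,n \right)} = -7$ ($r{\left(w,n \right)} = -3 - 4 = -7$)
$Q = -12$ ($Q = - 4 \left(- (2 - 5)\right) = - 4 \left(\left(-1\right) \left(-3\right)\right) = \left(-4\right) 3 = -12$)
$Z = 315$ ($Z = -7 + \left(-1 - -24\right) \left(-2\right) \left(-7\right) = -7 + \left(-1 + 24\right) \left(-2\right) \left(-7\right) = -7 + 23 \left(-2\right) \left(-7\right) = -7 - -322 = -7 + 322 = 315$)
$\left(Z - 15\right)^{2} = \left(315 - 15\right)^{2} = 300^{2} = 90000$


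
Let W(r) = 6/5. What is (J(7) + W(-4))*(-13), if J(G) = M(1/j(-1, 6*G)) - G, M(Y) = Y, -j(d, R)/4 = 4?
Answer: 6097/80 ≈ 76.213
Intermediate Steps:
j(d, R) = -16 (j(d, R) = -4*4 = -16)
W(r) = 6/5 (W(r) = 6*(⅕) = 6/5)
J(G) = -1/16 - G (J(G) = 1/(-16) - G = -1/16 - G)
(J(7) + W(-4))*(-13) = ((-1/16 - 1*7) + 6/5)*(-13) = ((-1/16 - 7) + 6/5)*(-13) = (-113/16 + 6/5)*(-13) = -469/80*(-13) = 6097/80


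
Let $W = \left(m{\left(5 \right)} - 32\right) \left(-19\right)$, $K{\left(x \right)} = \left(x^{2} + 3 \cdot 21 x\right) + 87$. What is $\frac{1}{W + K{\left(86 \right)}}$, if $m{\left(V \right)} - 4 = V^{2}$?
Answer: $\frac{1}{12958} \approx 7.7172 \cdot 10^{-5}$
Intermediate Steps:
$K{\left(x \right)} = 87 + x^{2} + 63 x$ ($K{\left(x \right)} = \left(x^{2} + 63 x\right) + 87 = 87 + x^{2} + 63 x$)
$m{\left(V \right)} = 4 + V^{2}$
$W = 57$ ($W = \left(\left(4 + 5^{2}\right) - 32\right) \left(-19\right) = \left(\left(4 + 25\right) - 32\right) \left(-19\right) = \left(29 - 32\right) \left(-19\right) = \left(-3\right) \left(-19\right) = 57$)
$\frac{1}{W + K{\left(86 \right)}} = \frac{1}{57 + \left(87 + 86^{2} + 63 \cdot 86\right)} = \frac{1}{57 + \left(87 + 7396 + 5418\right)} = \frac{1}{57 + 12901} = \frac{1}{12958}$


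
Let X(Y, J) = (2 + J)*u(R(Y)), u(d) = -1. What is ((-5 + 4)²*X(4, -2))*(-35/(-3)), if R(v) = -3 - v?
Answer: 0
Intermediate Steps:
X(Y, J) = -2 - J (X(Y, J) = (2 + J)*(-1) = -2 - J)
((-5 + 4)²*X(4, -2))*(-35/(-3)) = ((-5 + 4)²*(-2 - 1*(-2)))*(-35/(-3)) = ((-1)²*(-2 + 2))*(-35*(-⅓)) = (1*0)*(35/3) = 0*(35/3) = 0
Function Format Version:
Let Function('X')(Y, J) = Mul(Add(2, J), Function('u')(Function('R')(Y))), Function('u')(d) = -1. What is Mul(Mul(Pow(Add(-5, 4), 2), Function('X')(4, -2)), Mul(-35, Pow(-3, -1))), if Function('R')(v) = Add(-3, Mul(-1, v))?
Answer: 0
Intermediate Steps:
Function('X')(Y, J) = Add(-2, Mul(-1, J)) (Function('X')(Y, J) = Mul(Add(2, J), -1) = Add(-2, Mul(-1, J)))
Mul(Mul(Pow(Add(-5, 4), 2), Function('X')(4, -2)), Mul(-35, Pow(-3, -1))) = Mul(Mul(Pow(Add(-5, 4), 2), Add(-2, Mul(-1, -2))), Mul(-35, Pow(-3, -1))) = Mul(Mul(Pow(-1, 2), Add(-2, 2)), Mul(-35, Rational(-1, 3))) = Mul(Mul(1, 0), Rational(35, 3)) = Mul(0, Rational(35, 3)) = 0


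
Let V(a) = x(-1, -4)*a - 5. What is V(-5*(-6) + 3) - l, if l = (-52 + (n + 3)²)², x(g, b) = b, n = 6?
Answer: -978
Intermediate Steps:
V(a) = -5 - 4*a (V(a) = -4*a - 5 = -5 - 4*a)
l = 841 (l = (-52 + (6 + 3)²)² = (-52 + 9²)² = (-52 + 81)² = 29² = 841)
V(-5*(-6) + 3) - l = (-5 - 4*(-5*(-6) + 3)) - 1*841 = (-5 - 4*(30 + 3)) - 841 = (-5 - 4*33) - 841 = (-5 - 132) - 841 = -137 - 841 = -978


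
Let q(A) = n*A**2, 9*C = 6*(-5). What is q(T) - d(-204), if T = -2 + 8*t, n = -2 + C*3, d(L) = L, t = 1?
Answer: -228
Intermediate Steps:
C = -10/3 (C = (6*(-5))/9 = (1/9)*(-30) = -10/3 ≈ -3.3333)
n = -12 (n = -2 - 10/3*3 = -2 - 10 = -12)
T = 6 (T = -2 + 8*1 = -2 + 8 = 6)
q(A) = -12*A**2
q(T) - d(-204) = -12*6**2 - 1*(-204) = -12*36 + 204 = -432 + 204 = -228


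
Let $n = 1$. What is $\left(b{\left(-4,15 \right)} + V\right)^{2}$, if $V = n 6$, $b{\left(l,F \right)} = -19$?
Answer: $169$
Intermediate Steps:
$V = 6$ ($V = 1 \cdot 6 = 6$)
$\left(b{\left(-4,15 \right)} + V\right)^{2} = \left(-19 + 6\right)^{2} = \left(-13\right)^{2} = 169$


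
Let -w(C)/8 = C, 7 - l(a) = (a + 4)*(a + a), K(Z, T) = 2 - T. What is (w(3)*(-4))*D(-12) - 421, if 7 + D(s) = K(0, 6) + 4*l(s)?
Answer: -72517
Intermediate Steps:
l(a) = 7 - 2*a*(4 + a) (l(a) = 7 - (a + 4)*(a + a) = 7 - (4 + a)*2*a = 7 - 2*a*(4 + a))
w(C) = -8*C
D(s) = 17 - 32*s - 8*s² (D(s) = -7 + ((2 - 1*6) + 4*(7 - 8*s - 2*s²)) = -7 + ((2 - 6) + (28 - 32*s - 8*s²)) = -7 + (-4 + (28 - 32*s - 8*s²)) = -7 + (24 - 32*s - 8*s²) = 17 - 32*s - 8*s²)
(w(3)*(-4))*D(-12) - 421 = (-8*3*(-4))*(17 - 32*(-12) - 8*(-12)²) - 421 = (-24*(-4))*(17 + 384 - 8*144) - 421 = 96*(17 + 384 - 1152) - 421 = 96*(-751) - 421 = -72096 - 421 = -72517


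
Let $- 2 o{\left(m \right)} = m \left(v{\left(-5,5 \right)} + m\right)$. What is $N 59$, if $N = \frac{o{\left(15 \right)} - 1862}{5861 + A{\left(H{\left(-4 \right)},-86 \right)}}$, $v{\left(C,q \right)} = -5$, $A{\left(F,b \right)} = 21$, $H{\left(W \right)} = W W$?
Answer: $- \frac{114283}{5882} \approx -19.429$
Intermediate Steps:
$H{\left(W \right)} = W^{2}$
$o{\left(m \right)} = - \frac{m \left(-5 + m\right)}{2}$
$N = - \frac{1937}{5882}$ ($N = \frac{\frac{1}{2} \cdot 15 \left(5 - 15\right) - 1862}{5861 + 21} = \frac{\frac{1}{2} \cdot 15 \left(5 - 15\right) - 1862}{5882} = \left(\frac{1}{2} \cdot 15 \left(-10\right) - 1862\right) \frac{1}{5882} = \left(-75 - 1862\right) \frac{1}{5882} = \left(-1937\right) \frac{1}{5882} = - \frac{1937}{5882} \approx -0.32931$)
$N 59 = \left(- \frac{1937}{5882}\right) 59 = - \frac{114283}{5882}$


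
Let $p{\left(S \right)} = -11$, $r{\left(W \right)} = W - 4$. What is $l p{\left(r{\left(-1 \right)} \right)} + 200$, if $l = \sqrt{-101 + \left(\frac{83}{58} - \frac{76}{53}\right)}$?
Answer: $200 - \frac{11 i \sqrt{954424742}}{3074} \approx 200.0 - 110.55 i$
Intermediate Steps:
$r{\left(W \right)} = -4 + W$
$l = \frac{i \sqrt{954424742}}{3074}$ ($l = \sqrt{-101 + \left(83 \cdot \frac{1}{58} - \frac{76}{53}\right)} = \sqrt{-101 + \left(\frac{83}{58} - \frac{76}{53}\right)} = \sqrt{-101 - \frac{9}{3074}} = \sqrt{- \frac{310483}{3074}} = \frac{i \sqrt{954424742}}{3074} \approx 10.05 i$)
$l p{\left(r{\left(-1 \right)} \right)} + 200 = \frac{i \sqrt{954424742}}{3074} \left(-11\right) + 200 = - \frac{11 i \sqrt{954424742}}{3074} + 200 = 200 - \frac{11 i \sqrt{954424742}}{3074}$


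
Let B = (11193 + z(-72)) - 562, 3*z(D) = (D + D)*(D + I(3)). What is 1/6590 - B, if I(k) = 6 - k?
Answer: -91884369/6590 ≈ -13943.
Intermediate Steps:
z(D) = 2*D*(3 + D)/3 (z(D) = ((D + D)*(D + (6 - 1*3)))/3 = ((2*D)*(D + (6 - 3)))/3 = ((2*D)*(D + 3))/3 = ((2*D)*(3 + D))/3 = (2*D*(3 + D))/3 = 2*D*(3 + D)/3)
B = 13943 (B = (11193 + (⅔)*(-72)*(3 - 72)) - 562 = (11193 + (⅔)*(-72)*(-69)) - 562 = (11193 + 3312) - 562 = 14505 - 562 = 13943)
1/6590 - B = 1/6590 - 1*13943 = 1/6590 - 13943 = -91884369/6590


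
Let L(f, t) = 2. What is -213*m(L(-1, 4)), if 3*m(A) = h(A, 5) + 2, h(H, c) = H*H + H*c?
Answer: -1136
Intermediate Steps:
h(H, c) = H² + H*c
m(A) = ⅔ + A*(5 + A)/3 (m(A) = (A*(A + 5) + 2)/3 = (A*(5 + A) + 2)/3 = (2 + A*(5 + A))/3 = ⅔ + A*(5 + A)/3)
-213*m(L(-1, 4)) = -213*(⅔ + (⅓)*2*(5 + 2)) = -213*(⅔ + (⅓)*2*7) = -213*(⅔ + 14/3) = -213*16/3 = -1136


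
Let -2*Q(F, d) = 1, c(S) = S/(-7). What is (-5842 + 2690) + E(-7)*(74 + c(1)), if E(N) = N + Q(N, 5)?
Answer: -51883/14 ≈ -3705.9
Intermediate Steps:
c(S) = -S/7 (c(S) = S*(-⅐) = -S/7)
Q(F, d) = -½ (Q(F, d) = -½*1 = -½)
E(N) = -½ + N (E(N) = N - ½ = -½ + N)
(-5842 + 2690) + E(-7)*(74 + c(1)) = (-5842 + 2690) + (-½ - 7)*(74 - ⅐*1) = -3152 - 15*(74 - ⅐)/2 = -3152 - 15/2*517/7 = -3152 - 7755/14 = -51883/14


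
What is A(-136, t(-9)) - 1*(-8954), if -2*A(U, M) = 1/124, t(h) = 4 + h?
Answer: 2220591/248 ≈ 8954.0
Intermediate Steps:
A(U, M) = -1/248 (A(U, M) = -½/124 = -½*1/124 = -1/248)
A(-136, t(-9)) - 1*(-8954) = -1/248 - 1*(-8954) = -1/248 + 8954 = 2220591/248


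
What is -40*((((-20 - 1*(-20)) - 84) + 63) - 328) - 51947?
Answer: -37987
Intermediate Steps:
-40*((((-20 - 1*(-20)) - 84) + 63) - 328) - 51947 = -40*((((-20 + 20) - 84) + 63) - 328) - 51947 = -40*(((0 - 84) + 63) - 328) - 51947 = -40*((-84 + 63) - 328) - 51947 = -40*(-21 - 328) - 51947 = -40*(-349) - 51947 = -1*(-13960) - 51947 = 13960 - 51947 = -37987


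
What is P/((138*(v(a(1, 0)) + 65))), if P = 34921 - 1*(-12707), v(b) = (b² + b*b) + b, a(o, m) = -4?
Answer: 2646/713 ≈ 3.7111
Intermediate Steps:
v(b) = b + 2*b² (v(b) = (b² + b²) + b = 2*b² + b = b + 2*b²)
P = 47628 (P = 34921 + 12707 = 47628)
P/((138*(v(a(1, 0)) + 65))) = 47628/((138*(-4*(1 + 2*(-4)) + 65))) = 47628/((138*(-4*(1 - 8) + 65))) = 47628/((138*(-4*(-7) + 65))) = 47628/((138*(28 + 65))) = 47628/((138*93)) = 47628/12834 = 47628*(1/12834) = 2646/713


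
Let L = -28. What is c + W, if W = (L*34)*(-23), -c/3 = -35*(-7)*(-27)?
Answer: 41741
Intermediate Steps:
c = 19845 (c = -3*(-35*(-7))*(-27) = -735*(-27) = -3*(-6615) = 19845)
W = 21896 (W = -28*34*(-23) = -952*(-23) = 21896)
c + W = 19845 + 21896 = 41741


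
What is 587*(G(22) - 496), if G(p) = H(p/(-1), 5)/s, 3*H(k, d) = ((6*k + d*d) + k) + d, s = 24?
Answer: -5258933/18 ≈ -2.9216e+5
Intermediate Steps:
H(k, d) = d/3 + d²/3 + 7*k/3 (H(k, d) = (((6*k + d*d) + k) + d)/3 = (((6*k + d²) + k) + d)/3 = (((d² + 6*k) + k) + d)/3 = ((d² + 7*k) + d)/3 = (d + d² + 7*k)/3 = d/3 + d²/3 + 7*k/3)
G(p) = 5/12 - 7*p/72 (G(p) = ((⅓)*5 + (⅓)*5² + 7*(p/(-1))/3)/24 = (5/3 + (⅓)*25 + 7*(p*(-1))/3)*(1/24) = (5/3 + 25/3 + 7*(-p)/3)*(1/24) = (5/3 + 25/3 - 7*p/3)*(1/24) = (10 - 7*p/3)*(1/24) = 5/12 - 7*p/72)
587*(G(22) - 496) = 587*((5/12 - 7/72*22) - 496) = 587*((5/12 - 77/36) - 496) = 587*(-31/18 - 496) = 587*(-8959/18) = -5258933/18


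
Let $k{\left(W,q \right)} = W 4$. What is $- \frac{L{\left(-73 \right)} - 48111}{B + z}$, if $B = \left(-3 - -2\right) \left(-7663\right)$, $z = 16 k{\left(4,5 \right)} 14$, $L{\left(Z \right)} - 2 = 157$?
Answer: $\frac{15984}{3749} \approx 4.2635$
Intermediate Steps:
$k{\left(W,q \right)} = 4 W$
$L{\left(Z \right)} = 159$ ($L{\left(Z \right)} = 2 + 157 = 159$)
$z = 3584$ ($z = 16 \cdot 4 \cdot 4 \cdot 14 = 16 \cdot 16 \cdot 14 = 256 \cdot 14 = 3584$)
$B = 7663$ ($B = \left(-3 + 2\right) \left(-7663\right) = \left(-1\right) \left(-7663\right) = 7663$)
$- \frac{L{\left(-73 \right)} - 48111}{B + z} = - \frac{159 - 48111}{7663 + 3584} = - \frac{-47952}{11247} = \left(-1\right) \left(- \frac{15984}{3749}\right) = \frac{15984}{3749}$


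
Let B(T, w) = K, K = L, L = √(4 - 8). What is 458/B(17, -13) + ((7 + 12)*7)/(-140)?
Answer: -19/20 - 229*I ≈ -0.95 - 229.0*I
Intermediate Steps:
L = 2*I (L = √(-4) = 2*I ≈ 2.0*I)
K = 2*I ≈ 2.0*I
B(T, w) = 2*I
458/B(17, -13) + ((7 + 12)*7)/(-140) = 458/((2*I)) + ((7 + 12)*7)/(-140) = 458*(-I/2) + (19*7)*(-1/140) = -229*I + 133*(-1/140) = -229*I - 19/20 = -19/20 - 229*I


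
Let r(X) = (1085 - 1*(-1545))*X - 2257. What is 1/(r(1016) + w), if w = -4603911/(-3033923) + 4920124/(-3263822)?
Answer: 4951092316853/13218540192191747714 ≈ 3.7456e-7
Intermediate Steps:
r(X) = -2257 + 2630*X (r(X) = (1085 + 1545)*X - 2257 = 2630*X - 2257 = -2257 + 2630*X)
w = 49534320695/4951092316853 (w = -4603911*(-1/3033923) + 4920124*(-1/3263822) = 4603911/3033923 - 2460062/1631911 = 49534320695/4951092316853 ≈ 0.010005)
1/(r(1016) + w) = 1/((-2257 + 2630*1016) + 49534320695/4951092316853) = 1/((-2257 + 2672080) + 49534320695/4951092316853) = 1/(2669823 + 49534320695/4951092316853) = 1/(13218540192191747714/4951092316853) = 4951092316853/13218540192191747714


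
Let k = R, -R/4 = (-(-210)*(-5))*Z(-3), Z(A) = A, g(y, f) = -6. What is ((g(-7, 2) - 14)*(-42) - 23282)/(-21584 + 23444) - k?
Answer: 11706779/930 ≈ 12588.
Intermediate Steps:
R = -12600 (R = -4*(-(-210)*(-5))*(-3) = -4*(-35*30)*(-3) = -(-4200)*(-3) = -4*3150 = -12600)
k = -12600
((g(-7, 2) - 14)*(-42) - 23282)/(-21584 + 23444) - k = ((-6 - 14)*(-42) - 23282)/(-21584 + 23444) - 1*(-12600) = (-20*(-42) - 23282)/1860 + 12600 = (840 - 23282)*(1/1860) + 12600 = -22442*1/1860 + 12600 = -11221/930 + 12600 = 11706779/930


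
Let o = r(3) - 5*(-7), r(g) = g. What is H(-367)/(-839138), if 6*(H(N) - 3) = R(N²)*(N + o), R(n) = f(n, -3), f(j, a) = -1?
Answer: -347/5034828 ≈ -6.8920e-5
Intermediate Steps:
o = 38 (o = 3 - 5*(-7) = 3 + 35 = 38)
R(n) = -1
H(N) = -10/3 - N/6 (H(N) = 3 + (-(N + 38))/6 = 3 + (-(38 + N))/6 = 3 + (-38 - N)/6 = 3 + (-19/3 - N/6) = -10/3 - N/6)
H(-367)/(-839138) = (-10/3 - ⅙*(-367))/(-839138) = (-10/3 + 367/6)*(-1/839138) = (347/6)*(-1/839138) = -347/5034828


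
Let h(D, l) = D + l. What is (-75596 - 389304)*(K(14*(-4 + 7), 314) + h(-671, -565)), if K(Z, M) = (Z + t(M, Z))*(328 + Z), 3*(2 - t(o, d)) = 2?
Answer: -20637840800/3 ≈ -6.8793e+9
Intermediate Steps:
t(o, d) = 4/3 (t(o, d) = 2 - 1/3*2 = 2 - 2/3 = 4/3)
K(Z, M) = (328 + Z)*(4/3 + Z) (K(Z, M) = (Z + 4/3)*(328 + Z) = (4/3 + Z)*(328 + Z) = (328 + Z)*(4/3 + Z))
(-75596 - 389304)*(K(14*(-4 + 7), 314) + h(-671, -565)) = (-75596 - 389304)*((1312/3 + (14*(-4 + 7))**2 + 988*(14*(-4 + 7))/3) + (-671 - 565)) = -464900*((1312/3 + (14*3)**2 + 988*(14*3)/3) - 1236) = -464900*((1312/3 + 42**2 + (988/3)*42) - 1236) = -464900*((1312/3 + 1764 + 13832) - 1236) = -464900*(48100/3 - 1236) = -464900*44392/3 = -20637840800/3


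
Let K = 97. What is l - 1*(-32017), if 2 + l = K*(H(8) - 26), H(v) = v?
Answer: 30269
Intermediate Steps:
l = -1748 (l = -2 + 97*(8 - 26) = -2 + 97*(-18) = -2 - 1746 = -1748)
l - 1*(-32017) = -1748 - 1*(-32017) = -1748 + 32017 = 30269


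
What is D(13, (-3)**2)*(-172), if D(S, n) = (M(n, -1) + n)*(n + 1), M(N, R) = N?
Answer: -30960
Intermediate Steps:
D(S, n) = 2*n*(1 + n) (D(S, n) = (n + n)*(n + 1) = (2*n)*(1 + n) = 2*n*(1 + n))
D(13, (-3)**2)*(-172) = (2*(-3)**2*(1 + (-3)**2))*(-172) = (2*9*(1 + 9))*(-172) = (2*9*10)*(-172) = 180*(-172) = -30960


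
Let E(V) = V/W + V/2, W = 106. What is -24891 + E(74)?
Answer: -1317225/53 ≈ -24853.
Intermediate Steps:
E(V) = 27*V/53 (E(V) = V/106 + V/2 = 27*V/53)
-24891 + E(74) = -24891 + (27/53)*74 = -24891 + 1998/53 = -1317225/53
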